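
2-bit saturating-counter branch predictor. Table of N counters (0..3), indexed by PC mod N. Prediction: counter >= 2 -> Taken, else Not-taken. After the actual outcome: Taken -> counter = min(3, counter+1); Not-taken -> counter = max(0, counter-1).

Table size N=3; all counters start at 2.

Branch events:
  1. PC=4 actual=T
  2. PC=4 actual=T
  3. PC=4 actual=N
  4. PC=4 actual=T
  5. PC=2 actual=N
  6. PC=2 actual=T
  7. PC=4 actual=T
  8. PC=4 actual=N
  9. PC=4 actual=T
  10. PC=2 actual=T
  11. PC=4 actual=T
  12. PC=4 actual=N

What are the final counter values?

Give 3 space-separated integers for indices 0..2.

Answer: 2 2 3

Derivation:
Ev 1: PC=4 idx=1 pred=T actual=T -> ctr[1]=3
Ev 2: PC=4 idx=1 pred=T actual=T -> ctr[1]=3
Ev 3: PC=4 idx=1 pred=T actual=N -> ctr[1]=2
Ev 4: PC=4 idx=1 pred=T actual=T -> ctr[1]=3
Ev 5: PC=2 idx=2 pred=T actual=N -> ctr[2]=1
Ev 6: PC=2 idx=2 pred=N actual=T -> ctr[2]=2
Ev 7: PC=4 idx=1 pred=T actual=T -> ctr[1]=3
Ev 8: PC=4 idx=1 pred=T actual=N -> ctr[1]=2
Ev 9: PC=4 idx=1 pred=T actual=T -> ctr[1]=3
Ev 10: PC=2 idx=2 pred=T actual=T -> ctr[2]=3
Ev 11: PC=4 idx=1 pred=T actual=T -> ctr[1]=3
Ev 12: PC=4 idx=1 pred=T actual=N -> ctr[1]=2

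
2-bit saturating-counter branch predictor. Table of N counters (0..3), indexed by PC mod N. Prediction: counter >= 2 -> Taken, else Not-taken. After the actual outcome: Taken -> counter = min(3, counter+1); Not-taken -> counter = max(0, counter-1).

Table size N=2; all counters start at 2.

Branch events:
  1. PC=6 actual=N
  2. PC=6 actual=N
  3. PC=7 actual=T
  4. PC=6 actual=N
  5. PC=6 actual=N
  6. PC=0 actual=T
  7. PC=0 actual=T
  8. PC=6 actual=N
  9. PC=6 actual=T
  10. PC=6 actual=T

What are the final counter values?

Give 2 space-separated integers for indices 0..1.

Ev 1: PC=6 idx=0 pred=T actual=N -> ctr[0]=1
Ev 2: PC=6 idx=0 pred=N actual=N -> ctr[0]=0
Ev 3: PC=7 idx=1 pred=T actual=T -> ctr[1]=3
Ev 4: PC=6 idx=0 pred=N actual=N -> ctr[0]=0
Ev 5: PC=6 idx=0 pred=N actual=N -> ctr[0]=0
Ev 6: PC=0 idx=0 pred=N actual=T -> ctr[0]=1
Ev 7: PC=0 idx=0 pred=N actual=T -> ctr[0]=2
Ev 8: PC=6 idx=0 pred=T actual=N -> ctr[0]=1
Ev 9: PC=6 idx=0 pred=N actual=T -> ctr[0]=2
Ev 10: PC=6 idx=0 pred=T actual=T -> ctr[0]=3

Answer: 3 3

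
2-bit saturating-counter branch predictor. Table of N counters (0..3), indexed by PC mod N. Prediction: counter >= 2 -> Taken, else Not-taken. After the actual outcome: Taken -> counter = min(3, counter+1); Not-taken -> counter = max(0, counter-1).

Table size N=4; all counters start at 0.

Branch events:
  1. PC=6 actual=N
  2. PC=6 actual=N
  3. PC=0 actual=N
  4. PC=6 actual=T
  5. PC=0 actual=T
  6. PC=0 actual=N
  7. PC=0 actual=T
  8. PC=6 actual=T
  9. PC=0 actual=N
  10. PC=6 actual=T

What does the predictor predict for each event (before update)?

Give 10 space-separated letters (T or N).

Answer: N N N N N N N N N T

Derivation:
Ev 1: PC=6 idx=2 pred=N actual=N -> ctr[2]=0
Ev 2: PC=6 idx=2 pred=N actual=N -> ctr[2]=0
Ev 3: PC=0 idx=0 pred=N actual=N -> ctr[0]=0
Ev 4: PC=6 idx=2 pred=N actual=T -> ctr[2]=1
Ev 5: PC=0 idx=0 pred=N actual=T -> ctr[0]=1
Ev 6: PC=0 idx=0 pred=N actual=N -> ctr[0]=0
Ev 7: PC=0 idx=0 pred=N actual=T -> ctr[0]=1
Ev 8: PC=6 idx=2 pred=N actual=T -> ctr[2]=2
Ev 9: PC=0 idx=0 pred=N actual=N -> ctr[0]=0
Ev 10: PC=6 idx=2 pred=T actual=T -> ctr[2]=3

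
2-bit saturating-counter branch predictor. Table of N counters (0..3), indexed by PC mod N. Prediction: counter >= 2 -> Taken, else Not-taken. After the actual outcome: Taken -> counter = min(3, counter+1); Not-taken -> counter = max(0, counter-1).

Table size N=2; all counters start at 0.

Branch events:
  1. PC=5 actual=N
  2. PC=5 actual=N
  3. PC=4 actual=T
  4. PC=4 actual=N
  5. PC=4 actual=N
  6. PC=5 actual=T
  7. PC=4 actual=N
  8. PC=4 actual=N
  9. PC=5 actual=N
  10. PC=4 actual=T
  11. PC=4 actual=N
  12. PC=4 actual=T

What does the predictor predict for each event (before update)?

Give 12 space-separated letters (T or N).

Ev 1: PC=5 idx=1 pred=N actual=N -> ctr[1]=0
Ev 2: PC=5 idx=1 pred=N actual=N -> ctr[1]=0
Ev 3: PC=4 idx=0 pred=N actual=T -> ctr[0]=1
Ev 4: PC=4 idx=0 pred=N actual=N -> ctr[0]=0
Ev 5: PC=4 idx=0 pred=N actual=N -> ctr[0]=0
Ev 6: PC=5 idx=1 pred=N actual=T -> ctr[1]=1
Ev 7: PC=4 idx=0 pred=N actual=N -> ctr[0]=0
Ev 8: PC=4 idx=0 pred=N actual=N -> ctr[0]=0
Ev 9: PC=5 idx=1 pred=N actual=N -> ctr[1]=0
Ev 10: PC=4 idx=0 pred=N actual=T -> ctr[0]=1
Ev 11: PC=4 idx=0 pred=N actual=N -> ctr[0]=0
Ev 12: PC=4 idx=0 pred=N actual=T -> ctr[0]=1

Answer: N N N N N N N N N N N N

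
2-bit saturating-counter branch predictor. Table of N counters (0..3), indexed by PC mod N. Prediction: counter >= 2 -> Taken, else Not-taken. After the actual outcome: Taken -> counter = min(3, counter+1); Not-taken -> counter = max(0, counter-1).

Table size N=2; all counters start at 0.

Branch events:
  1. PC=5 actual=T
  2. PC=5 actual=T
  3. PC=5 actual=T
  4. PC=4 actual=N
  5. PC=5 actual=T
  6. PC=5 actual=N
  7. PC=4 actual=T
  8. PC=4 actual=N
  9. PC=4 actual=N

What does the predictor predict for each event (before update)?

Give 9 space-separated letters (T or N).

Ev 1: PC=5 idx=1 pred=N actual=T -> ctr[1]=1
Ev 2: PC=5 idx=1 pred=N actual=T -> ctr[1]=2
Ev 3: PC=5 idx=1 pred=T actual=T -> ctr[1]=3
Ev 4: PC=4 idx=0 pred=N actual=N -> ctr[0]=0
Ev 5: PC=5 idx=1 pred=T actual=T -> ctr[1]=3
Ev 6: PC=5 idx=1 pred=T actual=N -> ctr[1]=2
Ev 7: PC=4 idx=0 pred=N actual=T -> ctr[0]=1
Ev 8: PC=4 idx=0 pred=N actual=N -> ctr[0]=0
Ev 9: PC=4 idx=0 pred=N actual=N -> ctr[0]=0

Answer: N N T N T T N N N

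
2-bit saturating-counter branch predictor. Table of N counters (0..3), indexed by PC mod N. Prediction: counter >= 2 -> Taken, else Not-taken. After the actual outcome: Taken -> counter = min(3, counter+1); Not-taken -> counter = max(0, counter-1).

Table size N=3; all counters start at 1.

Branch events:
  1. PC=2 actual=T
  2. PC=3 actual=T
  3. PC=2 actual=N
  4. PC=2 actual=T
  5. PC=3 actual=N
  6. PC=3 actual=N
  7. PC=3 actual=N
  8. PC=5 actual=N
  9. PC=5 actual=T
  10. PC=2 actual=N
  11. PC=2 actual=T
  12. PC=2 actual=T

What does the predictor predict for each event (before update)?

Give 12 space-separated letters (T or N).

Answer: N N T N T N N T N T N T

Derivation:
Ev 1: PC=2 idx=2 pred=N actual=T -> ctr[2]=2
Ev 2: PC=3 idx=0 pred=N actual=T -> ctr[0]=2
Ev 3: PC=2 idx=2 pred=T actual=N -> ctr[2]=1
Ev 4: PC=2 idx=2 pred=N actual=T -> ctr[2]=2
Ev 5: PC=3 idx=0 pred=T actual=N -> ctr[0]=1
Ev 6: PC=3 idx=0 pred=N actual=N -> ctr[0]=0
Ev 7: PC=3 idx=0 pred=N actual=N -> ctr[0]=0
Ev 8: PC=5 idx=2 pred=T actual=N -> ctr[2]=1
Ev 9: PC=5 idx=2 pred=N actual=T -> ctr[2]=2
Ev 10: PC=2 idx=2 pred=T actual=N -> ctr[2]=1
Ev 11: PC=2 idx=2 pred=N actual=T -> ctr[2]=2
Ev 12: PC=2 idx=2 pred=T actual=T -> ctr[2]=3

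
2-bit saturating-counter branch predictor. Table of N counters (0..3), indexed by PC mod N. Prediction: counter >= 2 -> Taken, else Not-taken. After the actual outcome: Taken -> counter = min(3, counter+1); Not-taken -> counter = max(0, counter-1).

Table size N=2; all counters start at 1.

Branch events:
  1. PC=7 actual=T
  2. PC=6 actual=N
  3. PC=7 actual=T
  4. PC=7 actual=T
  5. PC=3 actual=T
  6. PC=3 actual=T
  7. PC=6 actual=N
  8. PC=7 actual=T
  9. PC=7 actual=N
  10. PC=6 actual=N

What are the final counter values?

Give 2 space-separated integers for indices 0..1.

Ev 1: PC=7 idx=1 pred=N actual=T -> ctr[1]=2
Ev 2: PC=6 idx=0 pred=N actual=N -> ctr[0]=0
Ev 3: PC=7 idx=1 pred=T actual=T -> ctr[1]=3
Ev 4: PC=7 idx=1 pred=T actual=T -> ctr[1]=3
Ev 5: PC=3 idx=1 pred=T actual=T -> ctr[1]=3
Ev 6: PC=3 idx=1 pred=T actual=T -> ctr[1]=3
Ev 7: PC=6 idx=0 pred=N actual=N -> ctr[0]=0
Ev 8: PC=7 idx=1 pred=T actual=T -> ctr[1]=3
Ev 9: PC=7 idx=1 pred=T actual=N -> ctr[1]=2
Ev 10: PC=6 idx=0 pred=N actual=N -> ctr[0]=0

Answer: 0 2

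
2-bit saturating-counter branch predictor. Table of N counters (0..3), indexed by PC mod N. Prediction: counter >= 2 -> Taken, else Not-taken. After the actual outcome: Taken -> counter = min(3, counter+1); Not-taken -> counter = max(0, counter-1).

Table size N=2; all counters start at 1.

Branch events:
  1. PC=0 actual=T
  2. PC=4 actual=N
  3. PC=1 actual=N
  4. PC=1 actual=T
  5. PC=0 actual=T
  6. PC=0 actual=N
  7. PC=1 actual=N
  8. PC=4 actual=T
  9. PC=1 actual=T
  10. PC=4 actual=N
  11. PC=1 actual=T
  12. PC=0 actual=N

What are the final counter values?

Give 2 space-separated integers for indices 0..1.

Ev 1: PC=0 idx=0 pred=N actual=T -> ctr[0]=2
Ev 2: PC=4 idx=0 pred=T actual=N -> ctr[0]=1
Ev 3: PC=1 idx=1 pred=N actual=N -> ctr[1]=0
Ev 4: PC=1 idx=1 pred=N actual=T -> ctr[1]=1
Ev 5: PC=0 idx=0 pred=N actual=T -> ctr[0]=2
Ev 6: PC=0 idx=0 pred=T actual=N -> ctr[0]=1
Ev 7: PC=1 idx=1 pred=N actual=N -> ctr[1]=0
Ev 8: PC=4 idx=0 pred=N actual=T -> ctr[0]=2
Ev 9: PC=1 idx=1 pred=N actual=T -> ctr[1]=1
Ev 10: PC=4 idx=0 pred=T actual=N -> ctr[0]=1
Ev 11: PC=1 idx=1 pred=N actual=T -> ctr[1]=2
Ev 12: PC=0 idx=0 pred=N actual=N -> ctr[0]=0

Answer: 0 2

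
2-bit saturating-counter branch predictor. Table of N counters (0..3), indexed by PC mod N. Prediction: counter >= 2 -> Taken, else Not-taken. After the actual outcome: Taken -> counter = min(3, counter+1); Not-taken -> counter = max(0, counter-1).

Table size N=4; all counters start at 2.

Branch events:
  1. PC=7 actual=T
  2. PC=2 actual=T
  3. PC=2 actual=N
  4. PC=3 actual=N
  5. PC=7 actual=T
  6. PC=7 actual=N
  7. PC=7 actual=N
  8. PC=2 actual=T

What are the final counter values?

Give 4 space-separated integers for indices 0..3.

Answer: 2 2 3 1

Derivation:
Ev 1: PC=7 idx=3 pred=T actual=T -> ctr[3]=3
Ev 2: PC=2 idx=2 pred=T actual=T -> ctr[2]=3
Ev 3: PC=2 idx=2 pred=T actual=N -> ctr[2]=2
Ev 4: PC=3 idx=3 pred=T actual=N -> ctr[3]=2
Ev 5: PC=7 idx=3 pred=T actual=T -> ctr[3]=3
Ev 6: PC=7 idx=3 pred=T actual=N -> ctr[3]=2
Ev 7: PC=7 idx=3 pred=T actual=N -> ctr[3]=1
Ev 8: PC=2 idx=2 pred=T actual=T -> ctr[2]=3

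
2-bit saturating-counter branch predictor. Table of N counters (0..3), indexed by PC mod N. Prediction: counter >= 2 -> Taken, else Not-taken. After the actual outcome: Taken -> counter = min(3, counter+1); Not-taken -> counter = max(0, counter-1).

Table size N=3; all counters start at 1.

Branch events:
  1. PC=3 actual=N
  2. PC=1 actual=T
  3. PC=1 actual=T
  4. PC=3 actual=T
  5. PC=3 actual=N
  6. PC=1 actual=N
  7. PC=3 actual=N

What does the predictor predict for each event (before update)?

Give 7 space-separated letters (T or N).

Ev 1: PC=3 idx=0 pred=N actual=N -> ctr[0]=0
Ev 2: PC=1 idx=1 pred=N actual=T -> ctr[1]=2
Ev 3: PC=1 idx=1 pred=T actual=T -> ctr[1]=3
Ev 4: PC=3 idx=0 pred=N actual=T -> ctr[0]=1
Ev 5: PC=3 idx=0 pred=N actual=N -> ctr[0]=0
Ev 6: PC=1 idx=1 pred=T actual=N -> ctr[1]=2
Ev 7: PC=3 idx=0 pred=N actual=N -> ctr[0]=0

Answer: N N T N N T N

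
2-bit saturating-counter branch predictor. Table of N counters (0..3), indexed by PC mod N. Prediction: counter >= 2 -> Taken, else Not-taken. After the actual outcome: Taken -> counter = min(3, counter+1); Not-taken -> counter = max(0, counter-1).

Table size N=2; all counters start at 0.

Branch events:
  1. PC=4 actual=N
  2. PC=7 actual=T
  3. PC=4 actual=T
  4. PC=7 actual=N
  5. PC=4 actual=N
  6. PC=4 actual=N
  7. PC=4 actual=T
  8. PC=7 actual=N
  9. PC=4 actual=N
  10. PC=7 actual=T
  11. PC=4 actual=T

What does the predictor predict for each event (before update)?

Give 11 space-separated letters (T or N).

Ev 1: PC=4 idx=0 pred=N actual=N -> ctr[0]=0
Ev 2: PC=7 idx=1 pred=N actual=T -> ctr[1]=1
Ev 3: PC=4 idx=0 pred=N actual=T -> ctr[0]=1
Ev 4: PC=7 idx=1 pred=N actual=N -> ctr[1]=0
Ev 5: PC=4 idx=0 pred=N actual=N -> ctr[0]=0
Ev 6: PC=4 idx=0 pred=N actual=N -> ctr[0]=0
Ev 7: PC=4 idx=0 pred=N actual=T -> ctr[0]=1
Ev 8: PC=7 idx=1 pred=N actual=N -> ctr[1]=0
Ev 9: PC=4 idx=0 pred=N actual=N -> ctr[0]=0
Ev 10: PC=7 idx=1 pred=N actual=T -> ctr[1]=1
Ev 11: PC=4 idx=0 pred=N actual=T -> ctr[0]=1

Answer: N N N N N N N N N N N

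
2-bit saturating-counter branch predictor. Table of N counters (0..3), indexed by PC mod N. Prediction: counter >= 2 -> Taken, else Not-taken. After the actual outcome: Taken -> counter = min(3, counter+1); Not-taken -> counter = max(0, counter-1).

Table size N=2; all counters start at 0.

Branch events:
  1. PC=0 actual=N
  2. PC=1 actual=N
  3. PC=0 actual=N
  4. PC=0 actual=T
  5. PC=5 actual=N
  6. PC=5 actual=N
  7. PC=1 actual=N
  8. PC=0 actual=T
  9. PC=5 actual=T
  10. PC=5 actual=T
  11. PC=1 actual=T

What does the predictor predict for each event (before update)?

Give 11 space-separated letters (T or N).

Ev 1: PC=0 idx=0 pred=N actual=N -> ctr[0]=0
Ev 2: PC=1 idx=1 pred=N actual=N -> ctr[1]=0
Ev 3: PC=0 idx=0 pred=N actual=N -> ctr[0]=0
Ev 4: PC=0 idx=0 pred=N actual=T -> ctr[0]=1
Ev 5: PC=5 idx=1 pred=N actual=N -> ctr[1]=0
Ev 6: PC=5 idx=1 pred=N actual=N -> ctr[1]=0
Ev 7: PC=1 idx=1 pred=N actual=N -> ctr[1]=0
Ev 8: PC=0 idx=0 pred=N actual=T -> ctr[0]=2
Ev 9: PC=5 idx=1 pred=N actual=T -> ctr[1]=1
Ev 10: PC=5 idx=1 pred=N actual=T -> ctr[1]=2
Ev 11: PC=1 idx=1 pred=T actual=T -> ctr[1]=3

Answer: N N N N N N N N N N T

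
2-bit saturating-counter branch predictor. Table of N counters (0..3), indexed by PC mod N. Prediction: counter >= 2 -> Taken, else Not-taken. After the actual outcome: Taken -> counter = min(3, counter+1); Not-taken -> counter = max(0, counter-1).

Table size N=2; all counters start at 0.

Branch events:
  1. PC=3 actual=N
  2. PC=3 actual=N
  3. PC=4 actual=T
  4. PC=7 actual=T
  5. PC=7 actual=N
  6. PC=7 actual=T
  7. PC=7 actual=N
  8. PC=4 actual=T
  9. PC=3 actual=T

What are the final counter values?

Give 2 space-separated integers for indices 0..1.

Ev 1: PC=3 idx=1 pred=N actual=N -> ctr[1]=0
Ev 2: PC=3 idx=1 pred=N actual=N -> ctr[1]=0
Ev 3: PC=4 idx=0 pred=N actual=T -> ctr[0]=1
Ev 4: PC=7 idx=1 pred=N actual=T -> ctr[1]=1
Ev 5: PC=7 idx=1 pred=N actual=N -> ctr[1]=0
Ev 6: PC=7 idx=1 pred=N actual=T -> ctr[1]=1
Ev 7: PC=7 idx=1 pred=N actual=N -> ctr[1]=0
Ev 8: PC=4 idx=0 pred=N actual=T -> ctr[0]=2
Ev 9: PC=3 idx=1 pred=N actual=T -> ctr[1]=1

Answer: 2 1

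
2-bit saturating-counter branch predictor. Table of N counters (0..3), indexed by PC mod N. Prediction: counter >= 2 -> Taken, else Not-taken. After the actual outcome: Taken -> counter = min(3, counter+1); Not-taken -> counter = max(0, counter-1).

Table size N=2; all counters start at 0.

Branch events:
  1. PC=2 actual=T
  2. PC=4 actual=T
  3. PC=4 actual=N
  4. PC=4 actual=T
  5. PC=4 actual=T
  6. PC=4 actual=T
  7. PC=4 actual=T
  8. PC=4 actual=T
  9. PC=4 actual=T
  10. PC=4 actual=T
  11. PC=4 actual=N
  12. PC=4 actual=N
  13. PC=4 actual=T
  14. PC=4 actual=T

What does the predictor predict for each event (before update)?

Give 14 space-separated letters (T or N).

Ev 1: PC=2 idx=0 pred=N actual=T -> ctr[0]=1
Ev 2: PC=4 idx=0 pred=N actual=T -> ctr[0]=2
Ev 3: PC=4 idx=0 pred=T actual=N -> ctr[0]=1
Ev 4: PC=4 idx=0 pred=N actual=T -> ctr[0]=2
Ev 5: PC=4 idx=0 pred=T actual=T -> ctr[0]=3
Ev 6: PC=4 idx=0 pred=T actual=T -> ctr[0]=3
Ev 7: PC=4 idx=0 pred=T actual=T -> ctr[0]=3
Ev 8: PC=4 idx=0 pred=T actual=T -> ctr[0]=3
Ev 9: PC=4 idx=0 pred=T actual=T -> ctr[0]=3
Ev 10: PC=4 idx=0 pred=T actual=T -> ctr[0]=3
Ev 11: PC=4 idx=0 pred=T actual=N -> ctr[0]=2
Ev 12: PC=4 idx=0 pred=T actual=N -> ctr[0]=1
Ev 13: PC=4 idx=0 pred=N actual=T -> ctr[0]=2
Ev 14: PC=4 idx=0 pred=T actual=T -> ctr[0]=3

Answer: N N T N T T T T T T T T N T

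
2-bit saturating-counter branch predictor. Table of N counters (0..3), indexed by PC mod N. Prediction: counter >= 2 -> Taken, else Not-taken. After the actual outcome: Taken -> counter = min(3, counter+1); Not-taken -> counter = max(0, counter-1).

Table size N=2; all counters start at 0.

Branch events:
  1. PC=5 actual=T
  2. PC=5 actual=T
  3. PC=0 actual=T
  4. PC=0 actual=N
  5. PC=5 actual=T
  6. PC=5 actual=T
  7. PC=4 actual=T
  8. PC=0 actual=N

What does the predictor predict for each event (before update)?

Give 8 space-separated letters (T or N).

Ev 1: PC=5 idx=1 pred=N actual=T -> ctr[1]=1
Ev 2: PC=5 idx=1 pred=N actual=T -> ctr[1]=2
Ev 3: PC=0 idx=0 pred=N actual=T -> ctr[0]=1
Ev 4: PC=0 idx=0 pred=N actual=N -> ctr[0]=0
Ev 5: PC=5 idx=1 pred=T actual=T -> ctr[1]=3
Ev 6: PC=5 idx=1 pred=T actual=T -> ctr[1]=3
Ev 7: PC=4 idx=0 pred=N actual=T -> ctr[0]=1
Ev 8: PC=0 idx=0 pred=N actual=N -> ctr[0]=0

Answer: N N N N T T N N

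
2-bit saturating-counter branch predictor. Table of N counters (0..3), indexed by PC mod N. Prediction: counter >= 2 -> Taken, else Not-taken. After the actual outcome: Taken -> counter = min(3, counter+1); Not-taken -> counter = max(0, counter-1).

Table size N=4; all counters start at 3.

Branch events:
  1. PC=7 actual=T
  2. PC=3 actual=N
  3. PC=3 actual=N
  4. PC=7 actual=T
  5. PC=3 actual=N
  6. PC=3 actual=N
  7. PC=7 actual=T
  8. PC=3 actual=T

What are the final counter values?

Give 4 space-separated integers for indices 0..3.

Answer: 3 3 3 2

Derivation:
Ev 1: PC=7 idx=3 pred=T actual=T -> ctr[3]=3
Ev 2: PC=3 idx=3 pred=T actual=N -> ctr[3]=2
Ev 3: PC=3 idx=3 pred=T actual=N -> ctr[3]=1
Ev 4: PC=7 idx=3 pred=N actual=T -> ctr[3]=2
Ev 5: PC=3 idx=3 pred=T actual=N -> ctr[3]=1
Ev 6: PC=3 idx=3 pred=N actual=N -> ctr[3]=0
Ev 7: PC=7 idx=3 pred=N actual=T -> ctr[3]=1
Ev 8: PC=3 idx=3 pred=N actual=T -> ctr[3]=2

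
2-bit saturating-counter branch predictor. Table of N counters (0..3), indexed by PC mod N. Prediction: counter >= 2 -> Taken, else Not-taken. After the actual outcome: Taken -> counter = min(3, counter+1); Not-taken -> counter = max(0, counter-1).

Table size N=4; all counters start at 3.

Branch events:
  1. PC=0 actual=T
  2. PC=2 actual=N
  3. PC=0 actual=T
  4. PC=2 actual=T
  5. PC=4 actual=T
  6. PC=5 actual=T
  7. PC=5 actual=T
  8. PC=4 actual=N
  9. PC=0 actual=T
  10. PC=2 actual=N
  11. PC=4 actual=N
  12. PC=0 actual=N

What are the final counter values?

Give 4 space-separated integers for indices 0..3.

Ev 1: PC=0 idx=0 pred=T actual=T -> ctr[0]=3
Ev 2: PC=2 idx=2 pred=T actual=N -> ctr[2]=2
Ev 3: PC=0 idx=0 pred=T actual=T -> ctr[0]=3
Ev 4: PC=2 idx=2 pred=T actual=T -> ctr[2]=3
Ev 5: PC=4 idx=0 pred=T actual=T -> ctr[0]=3
Ev 6: PC=5 idx=1 pred=T actual=T -> ctr[1]=3
Ev 7: PC=5 idx=1 pred=T actual=T -> ctr[1]=3
Ev 8: PC=4 idx=0 pred=T actual=N -> ctr[0]=2
Ev 9: PC=0 idx=0 pred=T actual=T -> ctr[0]=3
Ev 10: PC=2 idx=2 pred=T actual=N -> ctr[2]=2
Ev 11: PC=4 idx=0 pred=T actual=N -> ctr[0]=2
Ev 12: PC=0 idx=0 pred=T actual=N -> ctr[0]=1

Answer: 1 3 2 3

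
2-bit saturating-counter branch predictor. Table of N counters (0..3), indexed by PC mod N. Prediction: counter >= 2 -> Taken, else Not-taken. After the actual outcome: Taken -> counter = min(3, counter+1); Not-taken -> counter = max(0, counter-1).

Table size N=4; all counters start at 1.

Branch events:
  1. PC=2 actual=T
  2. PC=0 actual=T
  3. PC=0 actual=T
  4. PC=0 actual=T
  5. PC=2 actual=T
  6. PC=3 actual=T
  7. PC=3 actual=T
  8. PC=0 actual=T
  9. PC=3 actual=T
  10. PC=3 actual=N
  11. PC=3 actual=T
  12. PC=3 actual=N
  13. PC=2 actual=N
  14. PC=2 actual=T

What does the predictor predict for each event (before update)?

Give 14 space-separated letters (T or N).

Ev 1: PC=2 idx=2 pred=N actual=T -> ctr[2]=2
Ev 2: PC=0 idx=0 pred=N actual=T -> ctr[0]=2
Ev 3: PC=0 idx=0 pred=T actual=T -> ctr[0]=3
Ev 4: PC=0 idx=0 pred=T actual=T -> ctr[0]=3
Ev 5: PC=2 idx=2 pred=T actual=T -> ctr[2]=3
Ev 6: PC=3 idx=3 pred=N actual=T -> ctr[3]=2
Ev 7: PC=3 idx=3 pred=T actual=T -> ctr[3]=3
Ev 8: PC=0 idx=0 pred=T actual=T -> ctr[0]=3
Ev 9: PC=3 idx=3 pred=T actual=T -> ctr[3]=3
Ev 10: PC=3 idx=3 pred=T actual=N -> ctr[3]=2
Ev 11: PC=3 idx=3 pred=T actual=T -> ctr[3]=3
Ev 12: PC=3 idx=3 pred=T actual=N -> ctr[3]=2
Ev 13: PC=2 idx=2 pred=T actual=N -> ctr[2]=2
Ev 14: PC=2 idx=2 pred=T actual=T -> ctr[2]=3

Answer: N N T T T N T T T T T T T T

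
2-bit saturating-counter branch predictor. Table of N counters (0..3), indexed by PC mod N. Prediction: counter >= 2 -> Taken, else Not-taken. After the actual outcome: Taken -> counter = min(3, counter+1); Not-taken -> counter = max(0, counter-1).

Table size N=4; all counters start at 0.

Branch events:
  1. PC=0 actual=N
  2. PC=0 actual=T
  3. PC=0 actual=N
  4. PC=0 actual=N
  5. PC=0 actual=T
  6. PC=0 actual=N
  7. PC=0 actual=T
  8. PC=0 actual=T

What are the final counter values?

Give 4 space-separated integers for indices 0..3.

Ev 1: PC=0 idx=0 pred=N actual=N -> ctr[0]=0
Ev 2: PC=0 idx=0 pred=N actual=T -> ctr[0]=1
Ev 3: PC=0 idx=0 pred=N actual=N -> ctr[0]=0
Ev 4: PC=0 idx=0 pred=N actual=N -> ctr[0]=0
Ev 5: PC=0 idx=0 pred=N actual=T -> ctr[0]=1
Ev 6: PC=0 idx=0 pred=N actual=N -> ctr[0]=0
Ev 7: PC=0 idx=0 pred=N actual=T -> ctr[0]=1
Ev 8: PC=0 idx=0 pred=N actual=T -> ctr[0]=2

Answer: 2 0 0 0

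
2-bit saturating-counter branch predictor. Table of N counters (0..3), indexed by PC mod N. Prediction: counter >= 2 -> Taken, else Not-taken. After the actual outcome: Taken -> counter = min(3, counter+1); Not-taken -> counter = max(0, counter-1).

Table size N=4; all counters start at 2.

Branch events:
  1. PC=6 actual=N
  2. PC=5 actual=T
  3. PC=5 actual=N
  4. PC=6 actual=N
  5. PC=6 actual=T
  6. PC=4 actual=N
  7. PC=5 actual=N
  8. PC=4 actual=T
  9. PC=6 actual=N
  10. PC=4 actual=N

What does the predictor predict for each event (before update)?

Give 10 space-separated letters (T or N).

Ev 1: PC=6 idx=2 pred=T actual=N -> ctr[2]=1
Ev 2: PC=5 idx=1 pred=T actual=T -> ctr[1]=3
Ev 3: PC=5 idx=1 pred=T actual=N -> ctr[1]=2
Ev 4: PC=6 idx=2 pred=N actual=N -> ctr[2]=0
Ev 5: PC=6 idx=2 pred=N actual=T -> ctr[2]=1
Ev 6: PC=4 idx=0 pred=T actual=N -> ctr[0]=1
Ev 7: PC=5 idx=1 pred=T actual=N -> ctr[1]=1
Ev 8: PC=4 idx=0 pred=N actual=T -> ctr[0]=2
Ev 9: PC=6 idx=2 pred=N actual=N -> ctr[2]=0
Ev 10: PC=4 idx=0 pred=T actual=N -> ctr[0]=1

Answer: T T T N N T T N N T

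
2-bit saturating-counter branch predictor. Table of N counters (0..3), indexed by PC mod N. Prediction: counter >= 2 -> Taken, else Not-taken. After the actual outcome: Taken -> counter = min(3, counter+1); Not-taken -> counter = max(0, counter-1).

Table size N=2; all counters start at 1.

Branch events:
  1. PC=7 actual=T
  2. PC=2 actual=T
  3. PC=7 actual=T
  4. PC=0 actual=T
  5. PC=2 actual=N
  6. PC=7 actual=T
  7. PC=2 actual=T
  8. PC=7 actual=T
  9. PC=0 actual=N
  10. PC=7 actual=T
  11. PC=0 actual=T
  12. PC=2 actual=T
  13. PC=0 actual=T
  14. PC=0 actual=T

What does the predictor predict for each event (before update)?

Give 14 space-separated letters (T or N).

Ev 1: PC=7 idx=1 pred=N actual=T -> ctr[1]=2
Ev 2: PC=2 idx=0 pred=N actual=T -> ctr[0]=2
Ev 3: PC=7 idx=1 pred=T actual=T -> ctr[1]=3
Ev 4: PC=0 idx=0 pred=T actual=T -> ctr[0]=3
Ev 5: PC=2 idx=0 pred=T actual=N -> ctr[0]=2
Ev 6: PC=7 idx=1 pred=T actual=T -> ctr[1]=3
Ev 7: PC=2 idx=0 pred=T actual=T -> ctr[0]=3
Ev 8: PC=7 idx=1 pred=T actual=T -> ctr[1]=3
Ev 9: PC=0 idx=0 pred=T actual=N -> ctr[0]=2
Ev 10: PC=7 idx=1 pred=T actual=T -> ctr[1]=3
Ev 11: PC=0 idx=0 pred=T actual=T -> ctr[0]=3
Ev 12: PC=2 idx=0 pred=T actual=T -> ctr[0]=3
Ev 13: PC=0 idx=0 pred=T actual=T -> ctr[0]=3
Ev 14: PC=0 idx=0 pred=T actual=T -> ctr[0]=3

Answer: N N T T T T T T T T T T T T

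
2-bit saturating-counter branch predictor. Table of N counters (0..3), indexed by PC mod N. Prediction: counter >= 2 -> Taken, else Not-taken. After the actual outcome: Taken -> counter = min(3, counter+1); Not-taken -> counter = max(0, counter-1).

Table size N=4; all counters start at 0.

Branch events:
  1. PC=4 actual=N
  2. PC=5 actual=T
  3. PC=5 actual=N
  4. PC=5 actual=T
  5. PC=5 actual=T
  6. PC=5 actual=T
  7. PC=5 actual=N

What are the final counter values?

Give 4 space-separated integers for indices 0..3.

Answer: 0 2 0 0

Derivation:
Ev 1: PC=4 idx=0 pred=N actual=N -> ctr[0]=0
Ev 2: PC=5 idx=1 pred=N actual=T -> ctr[1]=1
Ev 3: PC=5 idx=1 pred=N actual=N -> ctr[1]=0
Ev 4: PC=5 idx=1 pred=N actual=T -> ctr[1]=1
Ev 5: PC=5 idx=1 pred=N actual=T -> ctr[1]=2
Ev 6: PC=5 idx=1 pred=T actual=T -> ctr[1]=3
Ev 7: PC=5 idx=1 pred=T actual=N -> ctr[1]=2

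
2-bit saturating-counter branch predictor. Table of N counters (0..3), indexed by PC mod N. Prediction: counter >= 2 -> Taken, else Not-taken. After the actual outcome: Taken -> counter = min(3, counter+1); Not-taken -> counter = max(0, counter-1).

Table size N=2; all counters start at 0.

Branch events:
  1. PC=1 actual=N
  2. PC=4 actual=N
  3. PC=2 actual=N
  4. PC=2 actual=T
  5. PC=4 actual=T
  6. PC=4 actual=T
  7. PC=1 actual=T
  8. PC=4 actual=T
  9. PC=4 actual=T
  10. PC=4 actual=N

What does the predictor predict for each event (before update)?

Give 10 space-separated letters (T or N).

Ev 1: PC=1 idx=1 pred=N actual=N -> ctr[1]=0
Ev 2: PC=4 idx=0 pred=N actual=N -> ctr[0]=0
Ev 3: PC=2 idx=0 pred=N actual=N -> ctr[0]=0
Ev 4: PC=2 idx=0 pred=N actual=T -> ctr[0]=1
Ev 5: PC=4 idx=0 pred=N actual=T -> ctr[0]=2
Ev 6: PC=4 idx=0 pred=T actual=T -> ctr[0]=3
Ev 7: PC=1 idx=1 pred=N actual=T -> ctr[1]=1
Ev 8: PC=4 idx=0 pred=T actual=T -> ctr[0]=3
Ev 9: PC=4 idx=0 pred=T actual=T -> ctr[0]=3
Ev 10: PC=4 idx=0 pred=T actual=N -> ctr[0]=2

Answer: N N N N N T N T T T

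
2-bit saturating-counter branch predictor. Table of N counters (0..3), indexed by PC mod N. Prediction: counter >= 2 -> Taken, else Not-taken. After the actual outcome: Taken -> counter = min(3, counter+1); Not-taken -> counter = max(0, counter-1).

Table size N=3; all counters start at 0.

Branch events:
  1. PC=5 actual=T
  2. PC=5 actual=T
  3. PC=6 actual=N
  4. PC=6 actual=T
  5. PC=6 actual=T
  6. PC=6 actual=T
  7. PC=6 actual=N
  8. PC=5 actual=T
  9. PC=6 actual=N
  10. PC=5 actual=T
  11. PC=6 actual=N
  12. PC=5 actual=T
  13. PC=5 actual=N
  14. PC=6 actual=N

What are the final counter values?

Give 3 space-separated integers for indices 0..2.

Answer: 0 0 2

Derivation:
Ev 1: PC=5 idx=2 pred=N actual=T -> ctr[2]=1
Ev 2: PC=5 idx=2 pred=N actual=T -> ctr[2]=2
Ev 3: PC=6 idx=0 pred=N actual=N -> ctr[0]=0
Ev 4: PC=6 idx=0 pred=N actual=T -> ctr[0]=1
Ev 5: PC=6 idx=0 pred=N actual=T -> ctr[0]=2
Ev 6: PC=6 idx=0 pred=T actual=T -> ctr[0]=3
Ev 7: PC=6 idx=0 pred=T actual=N -> ctr[0]=2
Ev 8: PC=5 idx=2 pred=T actual=T -> ctr[2]=3
Ev 9: PC=6 idx=0 pred=T actual=N -> ctr[0]=1
Ev 10: PC=5 idx=2 pred=T actual=T -> ctr[2]=3
Ev 11: PC=6 idx=0 pred=N actual=N -> ctr[0]=0
Ev 12: PC=5 idx=2 pred=T actual=T -> ctr[2]=3
Ev 13: PC=5 idx=2 pred=T actual=N -> ctr[2]=2
Ev 14: PC=6 idx=0 pred=N actual=N -> ctr[0]=0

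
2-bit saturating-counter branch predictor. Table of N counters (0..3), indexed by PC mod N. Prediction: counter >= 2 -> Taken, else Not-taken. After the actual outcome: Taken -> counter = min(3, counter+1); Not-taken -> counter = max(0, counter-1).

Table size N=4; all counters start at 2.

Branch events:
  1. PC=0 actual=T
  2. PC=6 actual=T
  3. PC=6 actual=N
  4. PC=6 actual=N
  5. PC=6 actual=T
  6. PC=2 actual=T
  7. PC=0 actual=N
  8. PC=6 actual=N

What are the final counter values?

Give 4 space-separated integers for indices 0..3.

Ev 1: PC=0 idx=0 pred=T actual=T -> ctr[0]=3
Ev 2: PC=6 idx=2 pred=T actual=T -> ctr[2]=3
Ev 3: PC=6 idx=2 pred=T actual=N -> ctr[2]=2
Ev 4: PC=6 idx=2 pred=T actual=N -> ctr[2]=1
Ev 5: PC=6 idx=2 pred=N actual=T -> ctr[2]=2
Ev 6: PC=2 idx=2 pred=T actual=T -> ctr[2]=3
Ev 7: PC=0 idx=0 pred=T actual=N -> ctr[0]=2
Ev 8: PC=6 idx=2 pred=T actual=N -> ctr[2]=2

Answer: 2 2 2 2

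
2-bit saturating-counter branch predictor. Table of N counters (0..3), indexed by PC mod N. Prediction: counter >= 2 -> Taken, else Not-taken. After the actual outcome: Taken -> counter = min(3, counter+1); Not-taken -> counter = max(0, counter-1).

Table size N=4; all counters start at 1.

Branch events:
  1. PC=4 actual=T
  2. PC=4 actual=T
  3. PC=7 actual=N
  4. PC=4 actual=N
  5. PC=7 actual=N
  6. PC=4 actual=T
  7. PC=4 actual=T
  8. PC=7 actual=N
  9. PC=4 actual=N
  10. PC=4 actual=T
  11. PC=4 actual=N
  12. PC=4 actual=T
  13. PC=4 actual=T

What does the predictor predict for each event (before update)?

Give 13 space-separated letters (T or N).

Answer: N T N T N T T N T T T T T

Derivation:
Ev 1: PC=4 idx=0 pred=N actual=T -> ctr[0]=2
Ev 2: PC=4 idx=0 pred=T actual=T -> ctr[0]=3
Ev 3: PC=7 idx=3 pred=N actual=N -> ctr[3]=0
Ev 4: PC=4 idx=0 pred=T actual=N -> ctr[0]=2
Ev 5: PC=7 idx=3 pred=N actual=N -> ctr[3]=0
Ev 6: PC=4 idx=0 pred=T actual=T -> ctr[0]=3
Ev 7: PC=4 idx=0 pred=T actual=T -> ctr[0]=3
Ev 8: PC=7 idx=3 pred=N actual=N -> ctr[3]=0
Ev 9: PC=4 idx=0 pred=T actual=N -> ctr[0]=2
Ev 10: PC=4 idx=0 pred=T actual=T -> ctr[0]=3
Ev 11: PC=4 idx=0 pred=T actual=N -> ctr[0]=2
Ev 12: PC=4 idx=0 pred=T actual=T -> ctr[0]=3
Ev 13: PC=4 idx=0 pred=T actual=T -> ctr[0]=3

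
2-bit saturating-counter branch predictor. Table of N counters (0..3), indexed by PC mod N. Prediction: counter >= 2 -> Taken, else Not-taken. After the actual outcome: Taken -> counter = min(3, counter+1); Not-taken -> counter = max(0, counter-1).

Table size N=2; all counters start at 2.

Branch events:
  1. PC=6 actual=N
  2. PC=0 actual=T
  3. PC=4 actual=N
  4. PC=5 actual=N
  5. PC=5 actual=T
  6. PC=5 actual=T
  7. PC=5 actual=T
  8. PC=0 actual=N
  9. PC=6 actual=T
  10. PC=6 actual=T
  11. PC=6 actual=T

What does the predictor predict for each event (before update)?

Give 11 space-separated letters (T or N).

Answer: T N T T N T T N N N T

Derivation:
Ev 1: PC=6 idx=0 pred=T actual=N -> ctr[0]=1
Ev 2: PC=0 idx=0 pred=N actual=T -> ctr[0]=2
Ev 3: PC=4 idx=0 pred=T actual=N -> ctr[0]=1
Ev 4: PC=5 idx=1 pred=T actual=N -> ctr[1]=1
Ev 5: PC=5 idx=1 pred=N actual=T -> ctr[1]=2
Ev 6: PC=5 idx=1 pred=T actual=T -> ctr[1]=3
Ev 7: PC=5 idx=1 pred=T actual=T -> ctr[1]=3
Ev 8: PC=0 idx=0 pred=N actual=N -> ctr[0]=0
Ev 9: PC=6 idx=0 pred=N actual=T -> ctr[0]=1
Ev 10: PC=6 idx=0 pred=N actual=T -> ctr[0]=2
Ev 11: PC=6 idx=0 pred=T actual=T -> ctr[0]=3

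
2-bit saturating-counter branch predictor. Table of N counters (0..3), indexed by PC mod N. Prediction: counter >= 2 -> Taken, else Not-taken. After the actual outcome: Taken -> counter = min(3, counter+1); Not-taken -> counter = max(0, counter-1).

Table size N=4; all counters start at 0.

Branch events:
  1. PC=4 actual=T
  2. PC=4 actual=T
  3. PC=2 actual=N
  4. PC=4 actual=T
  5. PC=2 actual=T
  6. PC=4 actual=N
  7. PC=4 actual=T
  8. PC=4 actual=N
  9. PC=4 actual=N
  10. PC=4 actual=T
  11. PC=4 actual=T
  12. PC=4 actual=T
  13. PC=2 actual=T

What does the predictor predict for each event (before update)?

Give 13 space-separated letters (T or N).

Ev 1: PC=4 idx=0 pred=N actual=T -> ctr[0]=1
Ev 2: PC=4 idx=0 pred=N actual=T -> ctr[0]=2
Ev 3: PC=2 idx=2 pred=N actual=N -> ctr[2]=0
Ev 4: PC=4 idx=0 pred=T actual=T -> ctr[0]=3
Ev 5: PC=2 idx=2 pred=N actual=T -> ctr[2]=1
Ev 6: PC=4 idx=0 pred=T actual=N -> ctr[0]=2
Ev 7: PC=4 idx=0 pred=T actual=T -> ctr[0]=3
Ev 8: PC=4 idx=0 pred=T actual=N -> ctr[0]=2
Ev 9: PC=4 idx=0 pred=T actual=N -> ctr[0]=1
Ev 10: PC=4 idx=0 pred=N actual=T -> ctr[0]=2
Ev 11: PC=4 idx=0 pred=T actual=T -> ctr[0]=3
Ev 12: PC=4 idx=0 pred=T actual=T -> ctr[0]=3
Ev 13: PC=2 idx=2 pred=N actual=T -> ctr[2]=2

Answer: N N N T N T T T T N T T N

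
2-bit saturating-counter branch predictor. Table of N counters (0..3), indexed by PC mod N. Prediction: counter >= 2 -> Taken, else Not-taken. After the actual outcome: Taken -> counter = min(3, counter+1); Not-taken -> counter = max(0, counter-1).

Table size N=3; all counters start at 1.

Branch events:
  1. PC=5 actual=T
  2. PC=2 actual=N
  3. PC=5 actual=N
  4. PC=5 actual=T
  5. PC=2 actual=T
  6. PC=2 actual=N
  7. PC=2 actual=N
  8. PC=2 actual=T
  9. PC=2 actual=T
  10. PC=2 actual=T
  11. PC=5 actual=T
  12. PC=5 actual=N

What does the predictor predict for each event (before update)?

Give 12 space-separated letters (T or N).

Answer: N T N N N T N N N T T T

Derivation:
Ev 1: PC=5 idx=2 pred=N actual=T -> ctr[2]=2
Ev 2: PC=2 idx=2 pred=T actual=N -> ctr[2]=1
Ev 3: PC=5 idx=2 pred=N actual=N -> ctr[2]=0
Ev 4: PC=5 idx=2 pred=N actual=T -> ctr[2]=1
Ev 5: PC=2 idx=2 pred=N actual=T -> ctr[2]=2
Ev 6: PC=2 idx=2 pred=T actual=N -> ctr[2]=1
Ev 7: PC=2 idx=2 pred=N actual=N -> ctr[2]=0
Ev 8: PC=2 idx=2 pred=N actual=T -> ctr[2]=1
Ev 9: PC=2 idx=2 pred=N actual=T -> ctr[2]=2
Ev 10: PC=2 idx=2 pred=T actual=T -> ctr[2]=3
Ev 11: PC=5 idx=2 pred=T actual=T -> ctr[2]=3
Ev 12: PC=5 idx=2 pred=T actual=N -> ctr[2]=2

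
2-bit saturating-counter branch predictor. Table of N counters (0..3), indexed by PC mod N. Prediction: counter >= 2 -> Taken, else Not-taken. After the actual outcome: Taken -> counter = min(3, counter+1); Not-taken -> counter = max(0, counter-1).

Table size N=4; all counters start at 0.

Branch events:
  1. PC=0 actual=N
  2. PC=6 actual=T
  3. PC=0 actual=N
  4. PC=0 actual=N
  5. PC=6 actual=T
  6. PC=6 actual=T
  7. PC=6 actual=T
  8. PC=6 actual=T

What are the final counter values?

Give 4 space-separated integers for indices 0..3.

Answer: 0 0 3 0

Derivation:
Ev 1: PC=0 idx=0 pred=N actual=N -> ctr[0]=0
Ev 2: PC=6 idx=2 pred=N actual=T -> ctr[2]=1
Ev 3: PC=0 idx=0 pred=N actual=N -> ctr[0]=0
Ev 4: PC=0 idx=0 pred=N actual=N -> ctr[0]=0
Ev 5: PC=6 idx=2 pred=N actual=T -> ctr[2]=2
Ev 6: PC=6 idx=2 pred=T actual=T -> ctr[2]=3
Ev 7: PC=6 idx=2 pred=T actual=T -> ctr[2]=3
Ev 8: PC=6 idx=2 pred=T actual=T -> ctr[2]=3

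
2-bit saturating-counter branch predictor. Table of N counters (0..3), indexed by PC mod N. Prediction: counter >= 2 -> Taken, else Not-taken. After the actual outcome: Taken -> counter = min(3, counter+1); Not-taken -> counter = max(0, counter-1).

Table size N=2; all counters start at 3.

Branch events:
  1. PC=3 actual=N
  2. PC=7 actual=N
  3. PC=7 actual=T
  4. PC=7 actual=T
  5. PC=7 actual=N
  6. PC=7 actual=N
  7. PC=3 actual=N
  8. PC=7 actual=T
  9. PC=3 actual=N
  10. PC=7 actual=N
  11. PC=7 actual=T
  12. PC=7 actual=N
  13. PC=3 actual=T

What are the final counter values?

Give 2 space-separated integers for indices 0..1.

Answer: 3 1

Derivation:
Ev 1: PC=3 idx=1 pred=T actual=N -> ctr[1]=2
Ev 2: PC=7 idx=1 pred=T actual=N -> ctr[1]=1
Ev 3: PC=7 idx=1 pred=N actual=T -> ctr[1]=2
Ev 4: PC=7 idx=1 pred=T actual=T -> ctr[1]=3
Ev 5: PC=7 idx=1 pred=T actual=N -> ctr[1]=2
Ev 6: PC=7 idx=1 pred=T actual=N -> ctr[1]=1
Ev 7: PC=3 idx=1 pred=N actual=N -> ctr[1]=0
Ev 8: PC=7 idx=1 pred=N actual=T -> ctr[1]=1
Ev 9: PC=3 idx=1 pred=N actual=N -> ctr[1]=0
Ev 10: PC=7 idx=1 pred=N actual=N -> ctr[1]=0
Ev 11: PC=7 idx=1 pred=N actual=T -> ctr[1]=1
Ev 12: PC=7 idx=1 pred=N actual=N -> ctr[1]=0
Ev 13: PC=3 idx=1 pred=N actual=T -> ctr[1]=1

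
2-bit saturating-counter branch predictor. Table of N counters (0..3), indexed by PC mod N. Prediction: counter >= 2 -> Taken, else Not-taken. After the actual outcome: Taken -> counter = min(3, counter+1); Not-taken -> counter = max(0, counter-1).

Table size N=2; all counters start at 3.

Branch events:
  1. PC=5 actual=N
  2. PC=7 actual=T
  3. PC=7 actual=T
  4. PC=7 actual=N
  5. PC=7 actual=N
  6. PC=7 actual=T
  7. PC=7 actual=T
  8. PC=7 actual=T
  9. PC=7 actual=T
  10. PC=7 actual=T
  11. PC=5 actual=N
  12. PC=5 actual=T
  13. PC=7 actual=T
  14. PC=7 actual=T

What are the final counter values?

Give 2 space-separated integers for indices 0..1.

Answer: 3 3

Derivation:
Ev 1: PC=5 idx=1 pred=T actual=N -> ctr[1]=2
Ev 2: PC=7 idx=1 pred=T actual=T -> ctr[1]=3
Ev 3: PC=7 idx=1 pred=T actual=T -> ctr[1]=3
Ev 4: PC=7 idx=1 pred=T actual=N -> ctr[1]=2
Ev 5: PC=7 idx=1 pred=T actual=N -> ctr[1]=1
Ev 6: PC=7 idx=1 pred=N actual=T -> ctr[1]=2
Ev 7: PC=7 idx=1 pred=T actual=T -> ctr[1]=3
Ev 8: PC=7 idx=1 pred=T actual=T -> ctr[1]=3
Ev 9: PC=7 idx=1 pred=T actual=T -> ctr[1]=3
Ev 10: PC=7 idx=1 pred=T actual=T -> ctr[1]=3
Ev 11: PC=5 idx=1 pred=T actual=N -> ctr[1]=2
Ev 12: PC=5 idx=1 pred=T actual=T -> ctr[1]=3
Ev 13: PC=7 idx=1 pred=T actual=T -> ctr[1]=3
Ev 14: PC=7 idx=1 pred=T actual=T -> ctr[1]=3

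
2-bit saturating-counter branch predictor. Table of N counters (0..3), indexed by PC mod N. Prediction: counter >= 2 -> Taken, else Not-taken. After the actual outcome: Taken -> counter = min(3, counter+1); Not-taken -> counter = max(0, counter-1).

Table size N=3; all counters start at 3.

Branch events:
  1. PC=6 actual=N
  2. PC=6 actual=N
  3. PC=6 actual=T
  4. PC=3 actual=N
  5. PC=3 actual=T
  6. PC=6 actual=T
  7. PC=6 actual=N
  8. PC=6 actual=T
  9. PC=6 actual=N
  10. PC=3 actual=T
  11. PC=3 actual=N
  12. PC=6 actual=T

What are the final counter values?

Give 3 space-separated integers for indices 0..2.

Answer: 3 3 3

Derivation:
Ev 1: PC=6 idx=0 pred=T actual=N -> ctr[0]=2
Ev 2: PC=6 idx=0 pred=T actual=N -> ctr[0]=1
Ev 3: PC=6 idx=0 pred=N actual=T -> ctr[0]=2
Ev 4: PC=3 idx=0 pred=T actual=N -> ctr[0]=1
Ev 5: PC=3 idx=0 pred=N actual=T -> ctr[0]=2
Ev 6: PC=6 idx=0 pred=T actual=T -> ctr[0]=3
Ev 7: PC=6 idx=0 pred=T actual=N -> ctr[0]=2
Ev 8: PC=6 idx=0 pred=T actual=T -> ctr[0]=3
Ev 9: PC=6 idx=0 pred=T actual=N -> ctr[0]=2
Ev 10: PC=3 idx=0 pred=T actual=T -> ctr[0]=3
Ev 11: PC=3 idx=0 pred=T actual=N -> ctr[0]=2
Ev 12: PC=6 idx=0 pred=T actual=T -> ctr[0]=3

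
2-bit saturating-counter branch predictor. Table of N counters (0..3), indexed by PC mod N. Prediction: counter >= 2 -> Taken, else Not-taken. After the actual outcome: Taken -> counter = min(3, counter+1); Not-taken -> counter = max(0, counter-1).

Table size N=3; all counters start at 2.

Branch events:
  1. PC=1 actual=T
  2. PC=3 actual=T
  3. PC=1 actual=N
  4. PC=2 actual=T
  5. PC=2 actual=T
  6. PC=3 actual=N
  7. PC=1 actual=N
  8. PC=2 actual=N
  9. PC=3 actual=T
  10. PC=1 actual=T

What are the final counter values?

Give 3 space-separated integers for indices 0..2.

Answer: 3 2 2

Derivation:
Ev 1: PC=1 idx=1 pred=T actual=T -> ctr[1]=3
Ev 2: PC=3 idx=0 pred=T actual=T -> ctr[0]=3
Ev 3: PC=1 idx=1 pred=T actual=N -> ctr[1]=2
Ev 4: PC=2 idx=2 pred=T actual=T -> ctr[2]=3
Ev 5: PC=2 idx=2 pred=T actual=T -> ctr[2]=3
Ev 6: PC=3 idx=0 pred=T actual=N -> ctr[0]=2
Ev 7: PC=1 idx=1 pred=T actual=N -> ctr[1]=1
Ev 8: PC=2 idx=2 pred=T actual=N -> ctr[2]=2
Ev 9: PC=3 idx=0 pred=T actual=T -> ctr[0]=3
Ev 10: PC=1 idx=1 pred=N actual=T -> ctr[1]=2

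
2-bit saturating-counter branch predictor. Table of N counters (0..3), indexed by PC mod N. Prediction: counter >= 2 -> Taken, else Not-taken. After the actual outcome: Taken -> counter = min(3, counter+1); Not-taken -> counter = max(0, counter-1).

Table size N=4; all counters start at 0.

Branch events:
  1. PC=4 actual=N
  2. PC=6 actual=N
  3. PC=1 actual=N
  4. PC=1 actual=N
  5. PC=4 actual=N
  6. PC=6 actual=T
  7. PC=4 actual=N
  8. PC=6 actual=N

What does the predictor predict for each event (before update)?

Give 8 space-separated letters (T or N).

Answer: N N N N N N N N

Derivation:
Ev 1: PC=4 idx=0 pred=N actual=N -> ctr[0]=0
Ev 2: PC=6 idx=2 pred=N actual=N -> ctr[2]=0
Ev 3: PC=1 idx=1 pred=N actual=N -> ctr[1]=0
Ev 4: PC=1 idx=1 pred=N actual=N -> ctr[1]=0
Ev 5: PC=4 idx=0 pred=N actual=N -> ctr[0]=0
Ev 6: PC=6 idx=2 pred=N actual=T -> ctr[2]=1
Ev 7: PC=4 idx=0 pred=N actual=N -> ctr[0]=0
Ev 8: PC=6 idx=2 pred=N actual=N -> ctr[2]=0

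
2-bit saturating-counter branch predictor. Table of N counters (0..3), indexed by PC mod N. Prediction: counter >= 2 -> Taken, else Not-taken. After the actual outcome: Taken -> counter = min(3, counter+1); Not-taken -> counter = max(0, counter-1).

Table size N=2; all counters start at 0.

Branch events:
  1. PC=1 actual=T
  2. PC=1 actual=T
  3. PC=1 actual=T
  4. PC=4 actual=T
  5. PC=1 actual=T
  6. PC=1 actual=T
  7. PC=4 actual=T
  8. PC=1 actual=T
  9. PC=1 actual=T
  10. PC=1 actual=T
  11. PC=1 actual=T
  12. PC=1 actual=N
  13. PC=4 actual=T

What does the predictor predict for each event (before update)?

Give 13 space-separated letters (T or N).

Answer: N N T N T T N T T T T T T

Derivation:
Ev 1: PC=1 idx=1 pred=N actual=T -> ctr[1]=1
Ev 2: PC=1 idx=1 pred=N actual=T -> ctr[1]=2
Ev 3: PC=1 idx=1 pred=T actual=T -> ctr[1]=3
Ev 4: PC=4 idx=0 pred=N actual=T -> ctr[0]=1
Ev 5: PC=1 idx=1 pred=T actual=T -> ctr[1]=3
Ev 6: PC=1 idx=1 pred=T actual=T -> ctr[1]=3
Ev 7: PC=4 idx=0 pred=N actual=T -> ctr[0]=2
Ev 8: PC=1 idx=1 pred=T actual=T -> ctr[1]=3
Ev 9: PC=1 idx=1 pred=T actual=T -> ctr[1]=3
Ev 10: PC=1 idx=1 pred=T actual=T -> ctr[1]=3
Ev 11: PC=1 idx=1 pred=T actual=T -> ctr[1]=3
Ev 12: PC=1 idx=1 pred=T actual=N -> ctr[1]=2
Ev 13: PC=4 idx=0 pred=T actual=T -> ctr[0]=3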